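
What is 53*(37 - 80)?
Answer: -2279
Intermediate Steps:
53*(37 - 80) = 53*(-43) = -2279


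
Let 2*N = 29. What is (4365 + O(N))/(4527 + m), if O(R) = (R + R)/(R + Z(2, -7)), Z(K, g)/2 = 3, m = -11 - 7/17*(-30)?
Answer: 3043391/3156262 ≈ 0.96424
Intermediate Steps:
N = 29/2 (N = (½)*29 = 29/2 ≈ 14.500)
m = 23/17 (m = -11 - 7*1/17*(-30) = -11 - 7/17*(-30) = -11 + 210/17 = 23/17 ≈ 1.3529)
Z(K, g) = 6 (Z(K, g) = 2*3 = 6)
O(R) = 2*R/(6 + R) (O(R) = (R + R)/(R + 6) = (2*R)/(6 + R) = 2*R/(6 + R))
(4365 + O(N))/(4527 + m) = (4365 + 2*(29/2)/(6 + 29/2))/(4527 + 23/17) = (4365 + 2*(29/2)/(41/2))/(76982/17) = (4365 + 2*(29/2)*(2/41))*(17/76982) = (4365 + 58/41)*(17/76982) = (179023/41)*(17/76982) = 3043391/3156262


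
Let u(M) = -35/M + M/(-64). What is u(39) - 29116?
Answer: -72677297/2496 ≈ -29118.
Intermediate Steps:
u(M) = -35/M - M/64 (u(M) = -35/M + M*(-1/64) = -35/M - M/64)
u(39) - 29116 = (-35/39 - 1/64*39) - 29116 = (-35*1/39 - 39/64) - 29116 = (-35/39 - 39/64) - 29116 = -3761/2496 - 29116 = -72677297/2496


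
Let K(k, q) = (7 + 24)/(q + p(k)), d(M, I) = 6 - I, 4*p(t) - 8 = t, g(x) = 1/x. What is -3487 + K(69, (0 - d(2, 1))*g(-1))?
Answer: -338115/97 ≈ -3485.7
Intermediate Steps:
p(t) = 2 + t/4
K(k, q) = 31/(2 + q + k/4) (K(k, q) = (7 + 24)/(q + (2 + k/4)) = 31/(2 + q + k/4))
-3487 + K(69, (0 - d(2, 1))*g(-1)) = -3487 + 124/(8 + 69 + 4*((0 - (6 - 1*1))/(-1))) = -3487 + 124/(8 + 69 + 4*((0 - (6 - 1))*(-1))) = -3487 + 124/(8 + 69 + 4*((0 - 1*5)*(-1))) = -3487 + 124/(8 + 69 + 4*((0 - 5)*(-1))) = -3487 + 124/(8 + 69 + 4*(-5*(-1))) = -3487 + 124/(8 + 69 + 4*5) = -3487 + 124/(8 + 69 + 20) = -3487 + 124/97 = -338115/97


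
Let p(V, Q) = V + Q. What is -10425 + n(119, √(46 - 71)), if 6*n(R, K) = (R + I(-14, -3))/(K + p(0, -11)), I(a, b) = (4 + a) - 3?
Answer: -4566733/438 - 265*I/438 ≈ -10426.0 - 0.60502*I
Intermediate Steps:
p(V, Q) = Q + V
I(a, b) = 1 + a
n(R, K) = (-13 + R)/(6*(-11 + K)) (n(R, K) = ((R + (1 - 14))/(K + (-11 + 0)))/6 = ((R - 13)/(K - 11))/6 = ((-13 + R)/(-11 + K))/6 = (-13 + R)/(6*(-11 + K)))
-10425 + n(119, √(46 - 71)) = -10425 + (-13 + 119)/(6*(-11 + √(46 - 71))) = -10425 + (⅙)*106/(-11 + √(-25)) = -10425 + (⅙)*106/(-11 + 5*I) = -10425 + (⅙)*((-11 - 5*I)/146)*106 = -10425 + (-583/438 - 265*I/438) = -4566733/438 - 265*I/438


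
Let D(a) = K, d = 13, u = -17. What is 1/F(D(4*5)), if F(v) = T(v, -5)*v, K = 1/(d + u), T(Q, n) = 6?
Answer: -2/3 ≈ -0.66667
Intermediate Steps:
K = -1/4 (K = 1/(13 - 17) = 1/(-4) = -1/4 ≈ -0.25000)
D(a) = -1/4
F(v) = 6*v
1/F(D(4*5)) = 1/(6*(-1/4)) = 1/(-3/2) = -2/3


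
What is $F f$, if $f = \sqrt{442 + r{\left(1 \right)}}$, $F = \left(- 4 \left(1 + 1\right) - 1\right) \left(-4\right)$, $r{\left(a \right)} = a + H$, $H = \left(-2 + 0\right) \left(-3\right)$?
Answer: $36 \sqrt{449} \approx 762.83$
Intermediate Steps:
$H = 6$ ($H = \left(-2\right) \left(-3\right) = 6$)
$r{\left(a \right)} = 6 + a$ ($r{\left(a \right)} = a + 6 = 6 + a$)
$F = 36$ ($F = \left(\left(-4\right) 2 - 1\right) \left(-4\right) = \left(-8 - 1\right) \left(-4\right) = \left(-9\right) \left(-4\right) = 36$)
$f = \sqrt{449}$ ($f = \sqrt{442 + \left(6 + 1\right)} = \sqrt{442 + 7} = \sqrt{449} \approx 21.19$)
$F f = 36 \sqrt{449}$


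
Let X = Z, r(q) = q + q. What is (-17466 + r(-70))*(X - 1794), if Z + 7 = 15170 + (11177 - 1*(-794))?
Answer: -446136040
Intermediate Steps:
r(q) = 2*q
Z = 27134 (Z = -7 + (15170 + (11177 - 1*(-794))) = -7 + (15170 + (11177 + 794)) = -7 + (15170 + 11971) = -7 + 27141 = 27134)
X = 27134
(-17466 + r(-70))*(X - 1794) = (-17466 + 2*(-70))*(27134 - 1794) = (-17466 - 140)*25340 = -17606*25340 = -446136040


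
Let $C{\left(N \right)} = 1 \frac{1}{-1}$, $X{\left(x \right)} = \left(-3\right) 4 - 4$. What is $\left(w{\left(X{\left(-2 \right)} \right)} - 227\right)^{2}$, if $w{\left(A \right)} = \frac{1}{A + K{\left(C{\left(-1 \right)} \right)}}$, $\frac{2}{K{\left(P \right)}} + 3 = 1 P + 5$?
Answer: $\frac{10106041}{196} \approx 51561.0$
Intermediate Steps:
$X{\left(x \right)} = -16$ ($X{\left(x \right)} = -12 - 4 = -16$)
$C{\left(N \right)} = -1$ ($C{\left(N \right)} = 1 \left(-1\right) = -1$)
$K{\left(P \right)} = \frac{2}{2 + P}$ ($K{\left(P \right)} = \frac{2}{-3 + \left(1 P + 5\right)} = \frac{2}{-3 + \left(P + 5\right)} = \frac{2}{-3 + \left(5 + P\right)} = \frac{2}{2 + P}$)
$w{\left(A \right)} = \frac{1}{2 + A}$ ($w{\left(A \right)} = \frac{1}{A + \frac{2}{2 - 1}} = \frac{1}{A + \frac{2}{1}} = \frac{1}{A + 2 \cdot 1} = \frac{1}{A + 2} = \frac{1}{2 + A}$)
$\left(w{\left(X{\left(-2 \right)} \right)} - 227\right)^{2} = \left(\frac{1}{2 - 16} - 227\right)^{2} = \left(\frac{1}{-14} - 227\right)^{2} = \left(- \frac{1}{14} - 227\right)^{2} = \left(- \frac{3179}{14}\right)^{2} = \frac{10106041}{196}$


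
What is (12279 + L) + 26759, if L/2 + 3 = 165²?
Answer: 93482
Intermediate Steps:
L = 54444 (L = -6 + 2*165² = -6 + 2*27225 = -6 + 54450 = 54444)
(12279 + L) + 26759 = (12279 + 54444) + 26759 = 66723 + 26759 = 93482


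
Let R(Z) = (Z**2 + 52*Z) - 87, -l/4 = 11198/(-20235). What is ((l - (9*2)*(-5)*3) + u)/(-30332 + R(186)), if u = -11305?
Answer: -223248433/280234515 ≈ -0.79665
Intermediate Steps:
l = 44792/20235 (l = -44792/(-20235) = -44792*(-1)/20235 = -4*(-11198/20235) = 44792/20235 ≈ 2.2136)
R(Z) = -87 + Z**2 + 52*Z
((l - (9*2)*(-5)*3) + u)/(-30332 + R(186)) = ((44792/20235 - (9*2)*(-5)*3) - 11305)/(-30332 + (-87 + 186**2 + 52*186)) = ((44792/20235 - 18*(-5)*3) - 11305)/(-30332 + (-87 + 34596 + 9672)) = ((44792/20235 - (-90)*3) - 11305)/(-30332 + 44181) = ((44792/20235 - 1*(-270)) - 11305)/13849 = ((44792/20235 + 270) - 11305)*(1/13849) = (5508242/20235 - 11305)*(1/13849) = -223248433/20235*1/13849 = -223248433/280234515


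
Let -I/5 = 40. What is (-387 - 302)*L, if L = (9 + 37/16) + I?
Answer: 2080091/16 ≈ 1.3001e+5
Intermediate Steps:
I = -200 (I = -5*40 = -200)
L = -3019/16 (L = (9 + 37/16) - 200 = 181/16 - 200 = -3019/16 ≈ -188.69)
(-387 - 302)*L = (-387 - 302)*(-3019/16) = -689*(-3019/16) = 2080091/16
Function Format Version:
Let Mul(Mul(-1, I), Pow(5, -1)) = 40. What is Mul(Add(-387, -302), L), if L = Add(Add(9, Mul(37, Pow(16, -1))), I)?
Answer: Rational(2080091, 16) ≈ 1.3001e+5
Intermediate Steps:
I = -200 (I = Mul(-5, 40) = -200)
L = Rational(-3019, 16) (L = Add(Add(9, Mul(37, Pow(16, -1))), -200) = Add(Add(9, Mul(37, Rational(1, 16))), -200) = Add(Add(9, Rational(37, 16)), -200) = Add(Rational(181, 16), -200) = Rational(-3019, 16) ≈ -188.69)
Mul(Add(-387, -302), L) = Mul(Add(-387, -302), Rational(-3019, 16)) = Mul(-689, Rational(-3019, 16)) = Rational(2080091, 16)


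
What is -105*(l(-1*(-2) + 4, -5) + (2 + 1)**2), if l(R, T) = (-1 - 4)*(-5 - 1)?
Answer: -4095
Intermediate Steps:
l(R, T) = 30 (l(R, T) = -5*(-6) = 30)
-105*(l(-1*(-2) + 4, -5) + (2 + 1)**2) = -105*(30 + (2 + 1)**2) = -105*(30 + 3**2) = -105*(30 + 9) = -105*39 = -4095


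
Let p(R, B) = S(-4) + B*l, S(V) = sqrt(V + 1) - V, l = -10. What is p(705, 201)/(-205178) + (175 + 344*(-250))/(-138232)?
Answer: 8943347621/14181082648 - I*sqrt(3)/205178 ≈ 0.63065 - 8.4417e-6*I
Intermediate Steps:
S(V) = sqrt(1 + V) - V
p(R, B) = 4 - 10*B + I*sqrt(3) (p(R, B) = (sqrt(1 - 4) - 1*(-4)) + B*(-10) = (sqrt(-3) + 4) - 10*B = (I*sqrt(3) + 4) - 10*B = (4 + I*sqrt(3)) - 10*B = 4 - 10*B + I*sqrt(3))
p(705, 201)/(-205178) + (175 + 344*(-250))/(-138232) = (4 - 10*201 + I*sqrt(3))/(-205178) + (175 + 344*(-250))/(-138232) = (4 - 2010 + I*sqrt(3))*(-1/205178) + (175 - 86000)*(-1/138232) = (-2006 + I*sqrt(3))*(-1/205178) - 85825*(-1/138232) = (1003/102589 - I*sqrt(3)/205178) + 85825/138232 = 8943347621/14181082648 - I*sqrt(3)/205178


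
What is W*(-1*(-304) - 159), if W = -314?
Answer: -45530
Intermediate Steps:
W*(-1*(-304) - 159) = -314*(-1*(-304) - 159) = -314*(304 - 159) = -314*145 = -45530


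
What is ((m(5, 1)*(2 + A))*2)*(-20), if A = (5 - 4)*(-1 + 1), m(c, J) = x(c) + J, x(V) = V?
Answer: -480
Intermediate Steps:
m(c, J) = J + c (m(c, J) = c + J = J + c)
A = 0 (A = 1*0 = 0)
((m(5, 1)*(2 + A))*2)*(-20) = (((1 + 5)*(2 + 0))*2)*(-20) = ((6*2)*2)*(-20) = (12*2)*(-20) = 24*(-20) = -480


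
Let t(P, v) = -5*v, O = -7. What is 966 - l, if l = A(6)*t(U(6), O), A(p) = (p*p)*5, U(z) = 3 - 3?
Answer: -5334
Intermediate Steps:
U(z) = 0
A(p) = 5*p² (A(p) = p²*5 = 5*p²)
l = 6300 (l = (5*6²)*(-5*(-7)) = (5*36)*35 = 180*35 = 6300)
966 - l = 966 - 1*6300 = 966 - 6300 = -5334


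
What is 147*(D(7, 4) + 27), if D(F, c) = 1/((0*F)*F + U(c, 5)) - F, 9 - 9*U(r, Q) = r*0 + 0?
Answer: 3087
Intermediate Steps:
U(r, Q) = 1 (U(r, Q) = 1 - (r*0 + 0)/9 = 1 - (0 + 0)/9 = 1 - ⅑*0 = 1 + 0 = 1)
D(F, c) = 1 - F (D(F, c) = 1/((0*F)*F + 1) - F = 1/(0*F + 1) - F = 1/(0 + 1) - F = 1/1 - F = 1 - F)
147*(D(7, 4) + 27) = 147*((1 - 1*7) + 27) = 147*((1 - 7) + 27) = 147*(-6 + 27) = 147*21 = 3087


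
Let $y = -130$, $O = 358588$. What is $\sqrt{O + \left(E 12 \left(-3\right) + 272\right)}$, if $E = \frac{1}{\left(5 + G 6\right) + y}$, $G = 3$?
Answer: $\frac{2 \sqrt{1027147998}}{107} \approx 599.05$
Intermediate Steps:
$E = - \frac{1}{107}$ ($E = \frac{1}{\left(5 + 3 \cdot 6\right) - 130} = \frac{1}{\left(5 + 18\right) - 130} = \frac{1}{23 - 130} = \frac{1}{-107} = - \frac{1}{107} \approx -0.0093458$)
$\sqrt{O + \left(E 12 \left(-3\right) + 272\right)} = \sqrt{358588 + \left(- \frac{12 \left(-3\right)}{107} + 272\right)} = \sqrt{358588 + \left(\left(- \frac{1}{107}\right) \left(-36\right) + 272\right)} = \sqrt{358588 + \left(\frac{36}{107} + 272\right)} = \sqrt{358588 + \frac{29140}{107}} = \sqrt{\frac{38398056}{107}} = \frac{2 \sqrt{1027147998}}{107}$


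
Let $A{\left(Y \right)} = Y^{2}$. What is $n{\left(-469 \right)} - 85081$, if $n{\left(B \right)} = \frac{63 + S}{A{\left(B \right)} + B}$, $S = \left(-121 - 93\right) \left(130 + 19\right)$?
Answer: $- \frac{18674630675}{219492} \approx -85081.0$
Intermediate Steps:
$S = -31886$ ($S = \left(-214\right) 149 = -31886$)
$n{\left(B \right)} = - \frac{31823}{B + B^{2}}$ ($n{\left(B \right)} = \frac{63 - 31886}{B^{2} + B} = - \frac{31823}{B + B^{2}}$)
$n{\left(-469 \right)} - 85081 = - \frac{31823}{\left(-469\right) \left(1 - 469\right)} - 85081 = \left(-31823\right) \left(- \frac{1}{469}\right) \frac{1}{-468} - 85081 = \left(-31823\right) \left(- \frac{1}{469}\right) \left(- \frac{1}{468}\right) - 85081 = - \frac{31823}{219492} - 85081 = - \frac{18674630675}{219492}$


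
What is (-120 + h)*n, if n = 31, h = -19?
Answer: -4309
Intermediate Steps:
(-120 + h)*n = (-120 - 19)*31 = -139*31 = -4309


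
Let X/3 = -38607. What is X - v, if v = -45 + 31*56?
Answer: -117512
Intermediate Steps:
X = -115821 (X = 3*(-38607) = -115821)
v = 1691 (v = -45 + 1736 = 1691)
X - v = -115821 - 1*1691 = -115821 - 1691 = -117512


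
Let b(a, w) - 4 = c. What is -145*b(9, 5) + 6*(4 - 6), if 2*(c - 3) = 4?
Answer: -1317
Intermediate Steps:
c = 5 (c = 3 + (½)*4 = 3 + 2 = 5)
b(a, w) = 9 (b(a, w) = 4 + 5 = 9)
-145*b(9, 5) + 6*(4 - 6) = -145*9 + 6*(4 - 6) = -1305 + 6*(-2) = -1305 - 12 = -1317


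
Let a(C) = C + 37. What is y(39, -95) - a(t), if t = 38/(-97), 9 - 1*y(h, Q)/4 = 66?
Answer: -25667/97 ≈ -264.61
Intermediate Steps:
y(h, Q) = -228 (y(h, Q) = 36 - 4*66 = 36 - 264 = -228)
t = -38/97 (t = 38*(-1/97) = -38/97 ≈ -0.39175)
a(C) = 37 + C
y(39, -95) - a(t) = -228 - (37 - 38/97) = -228 - 1*3551/97 = -228 - 3551/97 = -25667/97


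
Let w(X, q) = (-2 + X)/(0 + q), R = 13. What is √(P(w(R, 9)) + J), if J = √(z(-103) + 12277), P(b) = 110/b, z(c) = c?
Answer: √(90 + √12174) ≈ 14.154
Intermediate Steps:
w(X, q) = (-2 + X)/q
J = √12174 (J = √(-103 + 12277) = √12174 ≈ 110.34)
√(P(w(R, 9)) + J) = √(110/(((-2 + 13)/9)) + √12174) = √(110/(((⅑)*11)) + √12174) = √(110/(11/9) + √12174) = √(110*(9/11) + √12174) = √(90 + √12174)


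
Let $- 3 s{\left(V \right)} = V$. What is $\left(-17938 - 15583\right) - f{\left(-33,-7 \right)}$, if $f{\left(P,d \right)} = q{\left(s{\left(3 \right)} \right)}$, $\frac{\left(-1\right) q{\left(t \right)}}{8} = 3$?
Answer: $-33497$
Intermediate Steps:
$s{\left(V \right)} = - \frac{V}{3}$
$q{\left(t \right)} = -24$ ($q{\left(t \right)} = \left(-8\right) 3 = -24$)
$f{\left(P,d \right)} = -24$
$\left(-17938 - 15583\right) - f{\left(-33,-7 \right)} = \left(-17938 - 15583\right) - -24 = -33521 + 24 = -33497$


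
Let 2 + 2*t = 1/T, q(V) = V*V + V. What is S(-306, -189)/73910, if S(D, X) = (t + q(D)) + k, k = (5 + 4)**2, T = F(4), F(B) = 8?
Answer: 1494561/1182560 ≈ 1.2638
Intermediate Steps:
T = 8
q(V) = V + V**2 (q(V) = V**2 + V = V + V**2)
k = 81 (k = 9**2 = 81)
t = -15/16 (t = -1 + (1/2)/8 = -1 + (1/2)*(1/8) = -1 + 1/16 = -15/16 ≈ -0.93750)
S(D, X) = 1281/16 + D*(1 + D) (S(D, X) = (-15/16 + D*(1 + D)) + 81 = 1281/16 + D*(1 + D))
S(-306, -189)/73910 = (1281/16 - 306 + (-306)**2)/73910 = (1281/16 - 306 + 93636)*(1/73910) = (1494561/16)*(1/73910) = 1494561/1182560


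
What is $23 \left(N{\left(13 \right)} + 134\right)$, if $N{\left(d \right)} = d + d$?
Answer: $3680$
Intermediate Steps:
$N{\left(d \right)} = 2 d$
$23 \left(N{\left(13 \right)} + 134\right) = 23 \left(2 \cdot 13 + 134\right) = 23 \left(26 + 134\right) = 23 \cdot 160 = 3680$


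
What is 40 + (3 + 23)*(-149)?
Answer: -3834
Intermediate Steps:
40 + (3 + 23)*(-149) = 40 + 26*(-149) = 40 - 3874 = -3834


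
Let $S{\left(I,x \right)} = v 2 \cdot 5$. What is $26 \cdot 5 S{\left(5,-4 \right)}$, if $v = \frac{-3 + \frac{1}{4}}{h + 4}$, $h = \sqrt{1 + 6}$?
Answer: $- \frac{14300}{9} + \frac{3575 \sqrt{7}}{9} \approx -537.94$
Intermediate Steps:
$h = \sqrt{7} \approx 2.6458$
$v = - \frac{11}{4 \left(4 + \sqrt{7}\right)}$ ($v = \frac{-3 + \frac{1}{4}}{\sqrt{7} + 4} = \frac{-3 + \frac{1}{4}}{4 + \sqrt{7}} = - \frac{11}{4 \left(4 + \sqrt{7}\right)} \approx -0.4138$)
$S{\left(I,x \right)} = - \frac{110}{9} + \frac{55 \sqrt{7}}{18}$ ($S{\left(I,x \right)} = \left(- \frac{11}{9} + \frac{11 \sqrt{7}}{36}\right) 2 \cdot 5 = \left(- \frac{22}{9} + \frac{11 \sqrt{7}}{18}\right) 5 = - \frac{110}{9} + \frac{55 \sqrt{7}}{18}$)
$26 \cdot 5 S{\left(5,-4 \right)} = 26 \cdot 5 \left(- \frac{110}{9} + \frac{55 \sqrt{7}}{18}\right) = 130 \left(- \frac{110}{9} + \frac{55 \sqrt{7}}{18}\right) = - \frac{14300}{9} + \frac{3575 \sqrt{7}}{9}$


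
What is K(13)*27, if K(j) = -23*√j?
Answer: -621*√13 ≈ -2239.0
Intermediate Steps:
K(13)*27 = -23*√13*27 = -621*√13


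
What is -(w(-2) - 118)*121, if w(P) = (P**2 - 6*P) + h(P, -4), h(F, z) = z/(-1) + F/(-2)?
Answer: 11737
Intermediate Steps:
h(F, z) = -z - F/2 (h(F, z) = z*(-1) + F*(-1/2) = -z - F/2)
w(P) = 4 + P**2 - 13*P/2 (w(P) = (P**2 - 6*P) + (-1*(-4) - P/2) = (P**2 - 6*P) + (4 - P/2) = 4 + P**2 - 13*P/2)
-(w(-2) - 118)*121 = -((4 + (-2)**2 - 13/2*(-2)) - 118)*121 = -((4 + 4 + 13) - 118)*121 = -(21 - 118)*121 = -(-97)*121 = -1*(-11737) = 11737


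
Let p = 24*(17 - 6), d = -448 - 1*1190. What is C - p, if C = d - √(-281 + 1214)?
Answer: -1902 - √933 ≈ -1932.5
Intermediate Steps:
d = -1638 (d = -448 - 1190 = -1638)
p = 264 (p = 24*11 = 264)
C = -1638 - √933 (C = -1638 - √(-281 + 1214) = -1638 - √933 ≈ -1668.5)
C - p = (-1638 - √933) - 1*264 = (-1638 - √933) - 264 = -1902 - √933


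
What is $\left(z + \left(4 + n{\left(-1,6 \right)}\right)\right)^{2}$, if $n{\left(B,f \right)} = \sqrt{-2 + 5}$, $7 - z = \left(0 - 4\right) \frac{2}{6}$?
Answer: $\frac{1396}{9} + \frac{74 \sqrt{3}}{3} \approx 197.83$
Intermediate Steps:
$z = \frac{25}{3}$ ($z = 7 - \left(0 - 4\right) \frac{2}{6} = 7 - - 4 \cdot 2 \cdot \frac{1}{6} = 7 - \left(-4\right) \frac{1}{3} = 7 - - \frac{4}{3} = 7 + \frac{4}{3} = \frac{25}{3} \approx 8.3333$)
$n{\left(B,f \right)} = \sqrt{3}$
$\left(z + \left(4 + n{\left(-1,6 \right)}\right)\right)^{2} = \left(\frac{25}{3} + \left(4 + \sqrt{3}\right)\right)^{2} = \left(\frac{37}{3} + \sqrt{3}\right)^{2}$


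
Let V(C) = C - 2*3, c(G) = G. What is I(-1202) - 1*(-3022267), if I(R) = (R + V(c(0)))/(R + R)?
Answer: 1816382769/601 ≈ 3.0223e+6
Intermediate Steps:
V(C) = -6 + C (V(C) = C - 6 = -6 + C)
I(R) = (-6 + R)/(2*R) (I(R) = (R + (-6 + 0))/(R + R) = (R - 6)/((2*R)) = (-6 + R)*(1/(2*R)) = (-6 + R)/(2*R))
I(-1202) - 1*(-3022267) = (½)*(-6 - 1202)/(-1202) - 1*(-3022267) = (½)*(-1/1202)*(-1208) + 3022267 = 302/601 + 3022267 = 1816382769/601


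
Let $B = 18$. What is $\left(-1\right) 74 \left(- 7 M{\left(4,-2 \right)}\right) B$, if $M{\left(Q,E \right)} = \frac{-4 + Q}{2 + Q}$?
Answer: $0$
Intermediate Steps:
$M{\left(Q,E \right)} = \frac{-4 + Q}{2 + Q}$
$\left(-1\right) 74 \left(- 7 M{\left(4,-2 \right)}\right) B = \left(-1\right) 74 \left(- 7 \frac{-4 + 4}{2 + 4}\right) 18 = - 74 \left(- 7 \cdot \frac{1}{6} \cdot 0\right) 18 = - 74 \left(\left(-7\right) 0\right) 18 = \left(-74\right) 0 \cdot 18 = 0 \cdot 18 = 0$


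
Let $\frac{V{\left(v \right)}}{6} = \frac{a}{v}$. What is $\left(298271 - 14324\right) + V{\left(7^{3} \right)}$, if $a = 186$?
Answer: $\frac{97394937}{343} \approx 2.8395 \cdot 10^{5}$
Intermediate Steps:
$V{\left(v \right)} = \frac{1116}{v}$ ($V{\left(v \right)} = 6 \frac{186}{v} = \frac{1116}{v}$)
$\left(298271 - 14324\right) + V{\left(7^{3} \right)} = \left(298271 - 14324\right) + \frac{1116}{7^{3}} = \left(298271 - 14324\right) + \frac{1116}{343} = \left(298271 - 14324\right) + 1116 \cdot \frac{1}{343} = 283947 + \frac{1116}{343} = \frac{97394937}{343}$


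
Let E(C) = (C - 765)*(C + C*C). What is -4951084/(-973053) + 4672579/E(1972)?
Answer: 23255542620875015/4569595540268076 ≈ 5.0892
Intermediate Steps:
E(C) = (-765 + C)*(C + C**2)
-4951084/(-973053) + 4672579/E(1972) = -4951084/(-973053) + 4672579/((1972*(-765 + 1972**2 - 764*1972))) = -4951084*(-1/973053) + 4672579/((1972*(-765 + 3888784 - 1506608))) = 4951084/973053 + 4672579/((1972*2381411)) = 4951084/973053 + 4672579/4696142492 = 23255542620875015/4569595540268076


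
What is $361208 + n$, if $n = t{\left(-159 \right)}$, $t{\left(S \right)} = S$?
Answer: $361049$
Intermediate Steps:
$n = -159$
$361208 + n = 361208 - 159 = 361049$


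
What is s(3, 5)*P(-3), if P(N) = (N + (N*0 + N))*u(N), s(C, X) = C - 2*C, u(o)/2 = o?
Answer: -108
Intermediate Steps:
u(o) = 2*o
s(C, X) = -C
P(N) = 4*N**2 (P(N) = (N + (N*0 + N))*(2*N) = (N + (0 + N))*(2*N) = (N + N)*(2*N) = (2*N)*(2*N) = 4*N**2)
s(3, 5)*P(-3) = (-1*3)*(4*(-3)**2) = -12*9 = -3*36 = -108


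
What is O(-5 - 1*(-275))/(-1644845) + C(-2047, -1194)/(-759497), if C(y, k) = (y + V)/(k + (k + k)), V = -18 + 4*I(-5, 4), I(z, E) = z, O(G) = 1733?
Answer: -1572695878669/1491610282500210 ≈ -0.0010544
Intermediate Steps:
V = -38 (V = -18 + 4*(-5) = -18 - 20 = -38)
C(y, k) = (-38 + y)/(3*k) (C(y, k) = (y - 38)/(k + (k + k)) = (-38 + y)/(k + 2*k) = (-38 + y)/((3*k)) = (-38 + y)*(1/(3*k)) = (-38 + y)/(3*k))
O(-5 - 1*(-275))/(-1644845) + C(-2047, -1194)/(-759497) = 1733/(-1644845) + ((⅓)*(-38 - 2047)/(-1194))/(-759497) = 1733*(-1/1644845) + ((⅓)*(-1/1194)*(-2085))*(-1/759497) = -1733/1644845 + (695/1194)*(-1/759497) = -1733/1644845 - 695/906839418 = -1572695878669/1491610282500210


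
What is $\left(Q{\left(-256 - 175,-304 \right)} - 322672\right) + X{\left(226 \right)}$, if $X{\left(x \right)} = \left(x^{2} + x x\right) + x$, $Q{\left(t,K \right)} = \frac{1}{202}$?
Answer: $- \frac{44499387}{202} \approx -2.2029 \cdot 10^{5}$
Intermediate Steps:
$Q{\left(t,K \right)} = \frac{1}{202}$
$X{\left(x \right)} = x + 2 x^{2}$ ($X{\left(x \right)} = \left(x^{2} + x^{2}\right) + x = 2 x^{2} + x = x + 2 x^{2}$)
$\left(Q{\left(-256 - 175,-304 \right)} - 322672\right) + X{\left(226 \right)} = \left(\frac{1}{202} - 322672\right) + 226 \left(1 + 2 \cdot 226\right) = - \frac{65179743}{202} + 226 \left(1 + 452\right) = - \frac{65179743}{202} + 226 \cdot 453 = - \frac{65179743}{202} + 102378 = - \frac{44499387}{202}$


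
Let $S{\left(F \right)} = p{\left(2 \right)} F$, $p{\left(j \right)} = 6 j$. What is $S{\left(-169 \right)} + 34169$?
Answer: $32141$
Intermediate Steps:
$S{\left(F \right)} = 12 F$ ($S{\left(F \right)} = 6 \cdot 2 F = 12 F$)
$S{\left(-169 \right)} + 34169 = 12 \left(-169\right) + 34169 = -2028 + 34169 = 32141$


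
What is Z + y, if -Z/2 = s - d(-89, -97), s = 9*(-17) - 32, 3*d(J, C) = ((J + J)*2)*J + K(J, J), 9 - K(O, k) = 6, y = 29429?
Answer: 152771/3 ≈ 50924.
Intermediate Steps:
K(O, k) = 3 (K(O, k) = 9 - 1*6 = 9 - 6 = 3)
d(J, C) = 1 + 4*J**2/3 (d(J, C) = (((J + J)*2)*J + 3)/3 = (((2*J)*2)*J + 3)/3 = ((4*J)*J + 3)/3 = (4*J**2 + 3)/3 = (3 + 4*J**2)/3 = 1 + 4*J**2/3)
s = -185 (s = -153 - 32 = -185)
Z = 64484/3 (Z = -2*(-185 - (1 + (4/3)*(-89)**2)) = -2*(-185 - (1 + (4/3)*7921)) = -2*(-185 - (1 + 31684/3)) = -2*(-185 - 1*31687/3) = -2*(-185 - 31687/3) = -2*(-32242/3) = 64484/3 ≈ 21495.)
Z + y = 64484/3 + 29429 = 152771/3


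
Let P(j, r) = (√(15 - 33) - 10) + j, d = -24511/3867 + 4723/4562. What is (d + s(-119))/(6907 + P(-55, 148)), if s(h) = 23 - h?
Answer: 8249750829067/412919852979714 - 2411502727*I*√2/275279901986476 ≈ 0.019979 - 1.2389e-5*I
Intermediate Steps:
d = -93555341/17641254 (d = -24511*1/3867 + 4723*(1/4562) = -24511/3867 + 4723/4562 = -93555341/17641254 ≈ -5.3032)
P(j, r) = -10 + j + 3*I*√2 (P(j, r) = (√(-18) - 10) + j = (3*I*√2 - 10) + j = (-10 + 3*I*√2) + j = -10 + j + 3*I*√2)
(d + s(-119))/(6907 + P(-55, 148)) = (-93555341/17641254 + (23 - 1*(-119)))/(6907 + (-10 - 55 + 3*I*√2)) = (-93555341/17641254 + (23 + 119))/(6907 + (-65 + 3*I*√2)) = (-93555341/17641254 + 142)/(6842 + 3*I*√2) = 2411502727/(17641254*(6842 + 3*I*√2))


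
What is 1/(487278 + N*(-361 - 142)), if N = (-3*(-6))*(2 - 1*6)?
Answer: 1/523494 ≈ 1.9102e-6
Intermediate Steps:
N = -72 (N = 18*(2 - 6) = 18*(-4) = -72)
1/(487278 + N*(-361 - 142)) = 1/(487278 - 72*(-361 - 142)) = 1/(487278 - 72*(-503)) = 1/(487278 + 36216) = 1/523494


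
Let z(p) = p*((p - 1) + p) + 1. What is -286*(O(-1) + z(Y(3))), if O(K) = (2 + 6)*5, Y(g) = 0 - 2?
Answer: -14586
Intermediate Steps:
Y(g) = -2
O(K) = 40 (O(K) = 8*5 = 40)
z(p) = 1 + p*(-1 + 2*p) (z(p) = p*((-1 + p) + p) + 1 = p*(-1 + 2*p) + 1 = 1 + p*(-1 + 2*p))
-286*(O(-1) + z(Y(3))) = -286*(40 + (1 - 1*(-2) + 2*(-2)**2)) = -286*(40 + (1 + 2 + 2*4)) = -286*(40 + (1 + 2 + 8)) = -286*(40 + 11) = -286*51 = -14586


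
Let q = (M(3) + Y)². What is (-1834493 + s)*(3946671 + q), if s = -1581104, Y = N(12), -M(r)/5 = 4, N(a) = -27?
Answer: -13487782681360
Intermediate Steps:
M(r) = -20 (M(r) = -5*4 = -20)
Y = -27
q = 2209 (q = (-20 - 27)² = (-47)² = 2209)
(-1834493 + s)*(3946671 + q) = (-1834493 - 1581104)*(3946671 + 2209) = -3415597*3948880 = -13487782681360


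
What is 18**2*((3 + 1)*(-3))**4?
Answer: 6718464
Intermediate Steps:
18**2*((3 + 1)*(-3))**4 = 324*(4*(-3))**4 = 324*(-12)**4 = 324*20736 = 6718464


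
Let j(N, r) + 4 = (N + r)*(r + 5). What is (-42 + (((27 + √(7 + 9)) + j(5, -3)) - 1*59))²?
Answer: 4900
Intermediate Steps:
j(N, r) = -4 + (5 + r)*(N + r) (j(N, r) = -4 + (N + r)*(r + 5) = -4 + (N + r)*(5 + r) = -4 + (5 + r)*(N + r))
(-42 + (((27 + √(7 + 9)) + j(5, -3)) - 1*59))² = (-42 + (((27 + √(7 + 9)) + (-4 + (-3)² + 5*5 + 5*(-3) + 5*(-3))) - 1*59))² = (-42 + (((27 + √16) + (-4 + 9 + 25 - 15 - 15)) - 59))² = (-42 + (((27 + 4) + 0) - 59))² = (-42 + ((31 + 0) - 59))² = (-42 + (31 - 59))² = (-42 - 28)² = (-70)² = 4900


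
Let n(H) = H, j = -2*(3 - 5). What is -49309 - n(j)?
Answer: -49313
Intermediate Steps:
j = 4 (j = -2*(-2) = 4)
-49309 - n(j) = -49309 - 1*4 = -49309 - 4 = -49313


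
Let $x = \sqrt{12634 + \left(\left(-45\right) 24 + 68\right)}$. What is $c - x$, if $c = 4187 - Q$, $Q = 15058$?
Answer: $-10871 - \sqrt{11622} \approx -10979.0$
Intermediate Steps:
$c = -10871$ ($c = 4187 - 15058 = -10871$)
$x = \sqrt{11622}$ ($x = \sqrt{12634 + \left(-1080 + 68\right)} = \sqrt{12634 - 1012} = \sqrt{11622} \approx 107.81$)
$c - x = -10871 - \sqrt{11622}$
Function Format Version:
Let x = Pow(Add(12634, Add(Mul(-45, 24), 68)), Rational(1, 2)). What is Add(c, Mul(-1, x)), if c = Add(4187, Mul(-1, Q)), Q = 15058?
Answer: Add(-10871, Mul(-1, Pow(11622, Rational(1, 2)))) ≈ -10979.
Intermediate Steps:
c = -10871 (c = Add(4187, Mul(-1, 15058)) = Add(4187, -15058) = -10871)
x = Pow(11622, Rational(1, 2)) (x = Pow(Add(12634, Add(-1080, 68)), Rational(1, 2)) = Pow(Add(12634, -1012), Rational(1, 2)) = Pow(11622, Rational(1, 2)) ≈ 107.81)
Add(c, Mul(-1, x)) = Add(-10871, Mul(-1, Pow(11622, Rational(1, 2))))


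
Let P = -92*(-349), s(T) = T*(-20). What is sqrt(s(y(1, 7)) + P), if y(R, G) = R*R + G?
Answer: 14*sqrt(163) ≈ 178.74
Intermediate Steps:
y(R, G) = G + R**2 (y(R, G) = R**2 + G = G + R**2)
s(T) = -20*T
P = 32108
sqrt(s(y(1, 7)) + P) = sqrt(-20*(7 + 1**2) + 32108) = sqrt(-20*(7 + 1) + 32108) = sqrt(-20*8 + 32108) = sqrt(-160 + 32108) = sqrt(31948) = 14*sqrt(163)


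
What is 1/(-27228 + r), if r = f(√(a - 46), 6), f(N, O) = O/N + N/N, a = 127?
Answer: -3/81679 ≈ -3.6729e-5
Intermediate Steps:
f(N, O) = 1 + O/N (f(N, O) = O/N + 1 = 1 + O/N)
r = 5/3 (r = (√(127 - 46) + 6)/(√(127 - 46)) = (√81 + 6)/(√81) = (9 + 6)/9 = (⅑)*15 = 5/3 ≈ 1.6667)
1/(-27228 + r) = 1/(-27228 + 5/3) = 1/(-81679/3) = -3/81679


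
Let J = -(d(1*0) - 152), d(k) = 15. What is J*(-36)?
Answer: -4932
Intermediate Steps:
J = 137 (J = -(15 - 152) = -1*(-137) = 137)
J*(-36) = 137*(-36) = -4932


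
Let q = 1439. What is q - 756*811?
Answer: -611677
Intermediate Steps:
q - 756*811 = 1439 - 756*811 = 1439 - 613116 = -611677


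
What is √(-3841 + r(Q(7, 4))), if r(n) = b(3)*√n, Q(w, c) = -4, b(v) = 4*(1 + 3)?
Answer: √(-3841 + 32*I) ≈ 0.2582 + 61.976*I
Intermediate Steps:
b(v) = 16 (b(v) = 4*4 = 16)
r(n) = 16*√n
√(-3841 + r(Q(7, 4))) = √(-3841 + 16*√(-4)) = √(-3841 + 16*(2*I)) = √(-3841 + 32*I)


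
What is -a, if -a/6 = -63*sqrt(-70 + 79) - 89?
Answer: -1668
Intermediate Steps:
a = 1668 (a = -6*(-63*sqrt(-70 + 79) - 89) = -6*(-63*sqrt(9) - 89) = -6*(-63*3 - 89) = -6*(-189 - 89) = -6*(-278) = 1668)
-a = -1*1668 = -1668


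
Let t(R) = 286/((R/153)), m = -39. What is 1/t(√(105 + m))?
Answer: √66/43758 ≈ 0.00018566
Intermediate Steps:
t(R) = 43758/R (t(R) = 286/((R*(1/153))) = 286/((R/153)) = 286*(153/R) = 43758/R)
1/t(√(105 + m)) = 1/(43758/(√(105 - 39))) = 1/(43758/(√66)) = 1/(43758*(√66/66)) = 1/(663*√66) = √66/43758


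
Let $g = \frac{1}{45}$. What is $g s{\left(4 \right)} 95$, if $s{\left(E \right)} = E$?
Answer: $\frac{76}{9} \approx 8.4444$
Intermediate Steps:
$g = \frac{1}{45} \approx 0.022222$
$g s{\left(4 \right)} 95 = \frac{1}{45} \cdot 4 \cdot 95 = \frac{4}{45} \cdot 95 = \frac{76}{9}$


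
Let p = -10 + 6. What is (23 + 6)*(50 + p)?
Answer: 1334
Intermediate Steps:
p = -4
(23 + 6)*(50 + p) = (23 + 6)*(50 - 4) = 29*46 = 1334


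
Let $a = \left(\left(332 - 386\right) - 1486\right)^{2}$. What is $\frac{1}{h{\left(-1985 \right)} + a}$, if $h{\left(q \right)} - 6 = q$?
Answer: $\frac{1}{2369621} \approx 4.2201 \cdot 10^{-7}$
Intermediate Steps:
$h{\left(q \right)} = 6 + q$
$a = 2371600$ ($a = \left(\left(332 - 386\right) - 1486\right)^{2} = \left(-54 - 1486\right)^{2} = \left(-1540\right)^{2} = 2371600$)
$\frac{1}{h{\left(-1985 \right)} + a} = \frac{1}{\left(6 - 1985\right) + 2371600} = \frac{1}{-1979 + 2371600} = \frac{1}{2369621}$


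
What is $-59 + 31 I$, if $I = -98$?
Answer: $-3097$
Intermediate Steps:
$-59 + 31 I = -59 + 31 \left(-98\right) = -59 - 3038 = -3097$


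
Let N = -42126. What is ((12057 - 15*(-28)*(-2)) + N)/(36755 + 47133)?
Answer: -30909/83888 ≈ -0.36846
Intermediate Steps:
((12057 - 15*(-28)*(-2)) + N)/(36755 + 47133) = ((12057 - 15*(-28)*(-2)) - 42126)/(36755 + 47133) = ((12057 + 420*(-2)) - 42126)/83888 = ((12057 - 840) - 42126)*(1/83888) = (11217 - 42126)*(1/83888) = -30909*1/83888 = -30909/83888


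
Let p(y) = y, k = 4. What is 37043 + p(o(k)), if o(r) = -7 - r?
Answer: 37032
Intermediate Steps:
37043 + p(o(k)) = 37043 + (-7 - 1*4) = 37043 + (-7 - 4) = 37043 - 11 = 37032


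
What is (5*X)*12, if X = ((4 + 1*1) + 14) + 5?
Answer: 1440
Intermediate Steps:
X = 24 (X = ((4 + 1) + 14) + 5 = (5 + 14) + 5 = 19 + 5 = 24)
(5*X)*12 = (5*24)*12 = 120*12 = 1440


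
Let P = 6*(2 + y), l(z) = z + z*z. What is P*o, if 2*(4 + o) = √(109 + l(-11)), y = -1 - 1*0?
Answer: -24 + 3*√219 ≈ 20.396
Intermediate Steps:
y = -1 (y = -1 + 0 = -1)
l(z) = z + z²
P = 6 (P = 6*(2 - 1) = 6*1 = 6)
o = -4 + √219/2 (o = -4 + √(109 - 11*(1 - 11))/2 = -4 + √(109 - 11*(-10))/2 = -4 + √(109 + 110)/2 = -4 + √219/2 ≈ 3.3993)
P*o = 6*(-4 + √219/2) = -24 + 3*√219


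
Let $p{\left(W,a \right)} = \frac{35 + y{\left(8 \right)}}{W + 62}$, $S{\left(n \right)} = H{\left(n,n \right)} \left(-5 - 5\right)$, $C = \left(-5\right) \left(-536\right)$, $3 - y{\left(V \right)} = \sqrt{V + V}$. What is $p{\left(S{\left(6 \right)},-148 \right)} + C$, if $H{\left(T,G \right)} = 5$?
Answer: $\frac{16097}{6} \approx 2682.8$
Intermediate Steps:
$y{\left(V \right)} = 3 - \sqrt{2} \sqrt{V}$ ($y{\left(V \right)} = 3 - \sqrt{V + V} = 3 - \sqrt{2 V} = 3 - \sqrt{2} \sqrt{V}$)
$C = 2680$
$S{\left(n \right)} = -50$ ($S{\left(n \right)} = 5 \left(-5 - 5\right) = 5 \left(-10\right) = -50$)
$p{\left(W,a \right)} = \frac{34}{62 + W}$ ($p{\left(W,a \right)} = \frac{35 + \left(3 - \sqrt{2} \sqrt{8}\right)}{W + 62} = \frac{35 + \left(3 - \sqrt{2} \cdot 2 \sqrt{2}\right)}{62 + W} = \frac{35 + \left(3 - 4\right)}{62 + W} = \frac{35 - 1}{62 + W} = \frac{34}{62 + W}$)
$p{\left(S{\left(6 \right)},-148 \right)} + C = \frac{34}{62 - 50} + 2680 = \frac{34}{12} + 2680 = 34 \cdot \frac{1}{12} + 2680 = \frac{17}{6} + 2680 = \frac{16097}{6}$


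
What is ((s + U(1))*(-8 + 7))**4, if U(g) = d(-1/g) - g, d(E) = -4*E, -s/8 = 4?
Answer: 707281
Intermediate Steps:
s = -32 (s = -8*4 = -32)
U(g) = -g + 4/g (U(g) = -(-4)/g - g = 4/g - g = -g + 4/g)
((s + U(1))*(-8 + 7))**4 = ((-32 + (-1*1 + 4/1))*(-8 + 7))**4 = ((-32 + (-1 + 4*1))*(-1))**4 = ((-32 + (-1 + 4))*(-1))**4 = ((-32 + 3)*(-1))**4 = (-29*(-1))**4 = 29**4 = 707281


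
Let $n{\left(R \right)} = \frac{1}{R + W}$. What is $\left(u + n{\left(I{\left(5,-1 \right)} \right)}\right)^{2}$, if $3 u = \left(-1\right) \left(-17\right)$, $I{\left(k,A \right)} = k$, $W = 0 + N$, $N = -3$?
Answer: $\frac{1369}{36} \approx 38.028$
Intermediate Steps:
$W = -3$ ($W = 0 - 3 = -3$)
$n{\left(R \right)} = \frac{1}{-3 + R}$ ($n{\left(R \right)} = \frac{1}{R - 3} = \frac{1}{-3 + R}$)
$u = \frac{17}{3}$ ($u = \frac{\left(-1\right) \left(-17\right)}{3} = \frac{1}{3} \cdot 17 = \frac{17}{3} \approx 5.6667$)
$\left(u + n{\left(I{\left(5,-1 \right)} \right)}\right)^{2} = \left(\frac{17}{3} + \frac{1}{-3 + 5}\right)^{2} = \left(\frac{17}{3} + \frac{1}{2}\right)^{2} = \left(\frac{37}{6}\right)^{2} = \frac{1369}{36}$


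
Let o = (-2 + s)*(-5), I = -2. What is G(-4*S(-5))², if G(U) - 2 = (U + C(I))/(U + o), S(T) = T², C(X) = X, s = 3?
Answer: 10816/1225 ≈ 8.8294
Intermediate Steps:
o = -5 (o = (-2 + 3)*(-5) = 1*(-5) = -5)
G(U) = 2 + (-2 + U)/(-5 + U) (G(U) = 2 + (U - 2)/(U - 5) = 2 + (-2 + U)/(-5 + U))
G(-4*S(-5))² = (3*(-4 - 4*(-5)²)/(-5 - 4*(-5)²))² = (3*(-4 - 4*25)/(-5 - 4*25))² = (3*(-4 - 100)/(-5 - 100))² = (3*(-104)/(-105))² = (3*(-1/105)*(-104))² = (104/35)² = 10816/1225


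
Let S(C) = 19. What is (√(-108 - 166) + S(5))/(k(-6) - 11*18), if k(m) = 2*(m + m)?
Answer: -19/222 - I*√274/222 ≈ -0.085586 - 0.074563*I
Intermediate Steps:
k(m) = 4*m (k(m) = 2*(2*m) = 4*m)
(√(-108 - 166) + S(5))/(k(-6) - 11*18) = (√(-108 - 166) + 19)/(4*(-6) - 11*18) = (√(-274) + 19)/(-24 - 198) = (I*√274 + 19)/(-222) = (19 + I*√274)*(-1/222) = -19/222 - I*√274/222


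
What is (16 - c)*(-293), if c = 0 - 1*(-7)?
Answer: -2637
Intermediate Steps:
c = 7 (c = 0 + 7 = 7)
(16 - c)*(-293) = (16 - 1*7)*(-293) = (16 - 7)*(-293) = 9*(-293) = -2637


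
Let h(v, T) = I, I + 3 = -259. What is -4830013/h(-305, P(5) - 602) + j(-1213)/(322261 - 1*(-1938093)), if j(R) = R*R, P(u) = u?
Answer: 2729481175820/148053187 ≈ 18436.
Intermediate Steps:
I = -262 (I = -3 - 259 = -262)
j(R) = R²
h(v, T) = -262
-4830013/h(-305, P(5) - 602) + j(-1213)/(322261 - 1*(-1938093)) = -4830013/(-262) + (-1213)²/(322261 - 1*(-1938093)) = -4830013*(-1/262) + 1471369/(322261 + 1938093) = 4830013/262 + 1471369/2260354 = 2729481175820/148053187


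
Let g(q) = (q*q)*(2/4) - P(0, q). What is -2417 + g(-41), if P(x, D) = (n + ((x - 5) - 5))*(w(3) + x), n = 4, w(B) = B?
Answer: -3117/2 ≈ -1558.5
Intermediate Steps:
P(x, D) = (-6 + x)*(3 + x) (P(x, D) = (4 + ((x - 5) - 5))*(3 + x) = (4 + ((-5 + x) - 5))*(3 + x) = (4 + (-10 + x))*(3 + x) = (-6 + x)*(3 + x))
g(q) = 18 + q**2/2 (g(q) = (q*q)*(2/4) - (-18 + 0**2 - 3*0) = q**2*(2*(1/4)) - (-18 + 0 + 0) = q**2*(1/2) - 1*(-18) = q**2/2 + 18 = 18 + q**2/2)
-2417 + g(-41) = -2417 + (18 + (1/2)*(-41)**2) = -2417 + (18 + (1/2)*1681) = -2417 + (18 + 1681/2) = -2417 + 1717/2 = -3117/2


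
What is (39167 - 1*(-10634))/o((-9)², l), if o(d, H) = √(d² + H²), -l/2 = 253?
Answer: 49801*√262597/262597 ≈ 97.184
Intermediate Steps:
l = -506 (l = -2*253 = -506)
o(d, H) = √(H² + d²)
(39167 - 1*(-10634))/o((-9)², l) = (39167 - 1*(-10634))/(√((-506)² + ((-9)²)²)) = (39167 + 10634)/(√(256036 + 81²)) = 49801/(√(256036 + 6561)) = 49801/(√262597) = 49801*(√262597/262597) = 49801*√262597/262597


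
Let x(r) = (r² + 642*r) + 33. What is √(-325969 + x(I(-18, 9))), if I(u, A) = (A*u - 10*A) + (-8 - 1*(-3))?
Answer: 3*I*√47209 ≈ 651.83*I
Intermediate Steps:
I(u, A) = -5 - 10*A + A*u (I(u, A) = (-10*A + A*u) + (-8 + 3) = (-10*A + A*u) - 5 = -5 - 10*A + A*u)
x(r) = 33 + r² + 642*r
√(-325969 + x(I(-18, 9))) = √(-325969 + (33 + (-5 - 10*9 + 9*(-18))² + 642*(-5 - 10*9 + 9*(-18)))) = √(-325969 + (33 + (-5 - 90 - 162)² + 642*(-5 - 90 - 162))) = √(-325969 + (33 + (-257)² + 642*(-257))) = √(-325969 + (33 + 66049 - 164994)) = √(-325969 - 98912) = √(-424881) = 3*I*√47209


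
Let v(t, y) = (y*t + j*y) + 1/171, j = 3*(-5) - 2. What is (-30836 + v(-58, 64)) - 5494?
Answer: -7033229/171 ≈ -41130.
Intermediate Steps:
j = -17 (j = -15 - 2 = -17)
v(t, y) = 1/171 - 17*y + t*y (v(t, y) = (y*t - 17*y) + 1/171 = (t*y - 17*y) + 1/171 = (-17*y + t*y) + 1/171 = 1/171 - 17*y + t*y)
(-30836 + v(-58, 64)) - 5494 = (-30836 + (1/171 - 17*64 - 58*64)) - 5494 = (-30836 + (1/171 - 1088 - 3712)) - 5494 = (-30836 - 820799/171) - 5494 = -6093755/171 - 5494 = -7033229/171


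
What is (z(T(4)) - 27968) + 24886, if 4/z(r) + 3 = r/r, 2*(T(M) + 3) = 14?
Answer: -3084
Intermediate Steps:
T(M) = 4 (T(M) = -3 + (½)*14 = -3 + 7 = 4)
z(r) = -2 (z(r) = 4/(-3 + r/r) = 4/(-3 + 1) = 4/(-2) = 4*(-½) = -2)
(z(T(4)) - 27968) + 24886 = (-2 - 27968) + 24886 = -27970 + 24886 = -3084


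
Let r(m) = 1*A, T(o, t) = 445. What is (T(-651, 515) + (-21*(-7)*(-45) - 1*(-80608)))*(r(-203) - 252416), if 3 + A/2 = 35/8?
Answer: -37578275007/2 ≈ -1.8789e+10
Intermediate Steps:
A = 11/4 (A = -6 + 2*(35/8) = -6 + 35/4 = 11/4 ≈ 2.7500)
r(m) = 11/4 (r(m) = 1*(11/4) = 11/4)
(T(-651, 515) + (-21*(-7)*(-45) - 1*(-80608)))*(r(-203) - 252416) = (445 + (-21*(-7)*(-45) - 1*(-80608)))*(11/4 - 252416) = (445 + (147*(-45) + 80608))*(-1009653/4) = (445 + (-6615 + 80608))*(-1009653/4) = (445 + 73993)*(-1009653/4) = 74438*(-1009653/4) = -37578275007/2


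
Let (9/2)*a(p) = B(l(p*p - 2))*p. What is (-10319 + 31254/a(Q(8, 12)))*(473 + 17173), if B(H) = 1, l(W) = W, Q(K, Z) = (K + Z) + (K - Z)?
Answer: -215819403/8 ≈ -2.6977e+7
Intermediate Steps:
Q(K, Z) = 2*K
a(p) = 2*p/9 (a(p) = 2*(1*p)/9 = 2*p/9)
(-10319 + 31254/a(Q(8, 12)))*(473 + 17173) = (-10319 + 31254/((2*(2*8)/9)))*(473 + 17173) = (-10319 + 31254/(((2/9)*16)))*17646 = (-10319 + 31254/(32/9))*17646 = (-10319 + 31254*(9/32))*17646 = (-10319 + 140643/16)*17646 = -24461/16*17646 = -215819403/8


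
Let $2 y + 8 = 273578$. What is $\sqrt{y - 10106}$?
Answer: $\sqrt{126679} \approx 355.92$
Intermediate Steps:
$y = 136785$ ($y = -4 + \frac{1}{2} \cdot 273578 = -4 + 136789 = 136785$)
$\sqrt{y - 10106} = \sqrt{136785 - 10106} = \sqrt{126679}$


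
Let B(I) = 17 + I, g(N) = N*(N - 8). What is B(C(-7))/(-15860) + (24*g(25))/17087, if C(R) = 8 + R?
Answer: 80732217/135499910 ≈ 0.59581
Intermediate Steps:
g(N) = N*(-8 + N)
B(C(-7))/(-15860) + (24*g(25))/17087 = (17 + (8 - 7))/(-15860) + (24*(25*(-8 + 25)))/17087 = (17 + 1)*(-1/15860) + (24*(25*17))*(1/17087) = 18*(-1/15860) + (24*425)*(1/17087) = -9/7930 + 10200*(1/17087) = -9/7930 + 10200/17087 = 80732217/135499910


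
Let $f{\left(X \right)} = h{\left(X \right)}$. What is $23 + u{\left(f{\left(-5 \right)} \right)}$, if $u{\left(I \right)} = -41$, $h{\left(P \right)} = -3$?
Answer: $-18$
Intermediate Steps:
$f{\left(X \right)} = -3$
$23 + u{\left(f{\left(-5 \right)} \right)} = 23 - 41 = -18$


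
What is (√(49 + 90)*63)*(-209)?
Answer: -13167*√139 ≈ -1.5524e+5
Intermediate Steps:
(√(49 + 90)*63)*(-209) = (√139*63)*(-209) = (63*√139)*(-209) = -13167*√139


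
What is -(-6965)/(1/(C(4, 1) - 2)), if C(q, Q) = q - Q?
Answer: 6965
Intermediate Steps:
-(-6965)/(1/(C(4, 1) - 2)) = -(-6965)/(1/((4 - 1*1) - 2)) = -(-6965)/(1/((4 - 1) - 2)) = -(-6965)/(1/(3 - 2)) = -(-6965)/(1/1) = -(-6965)/1 = -(-6965) = -995*(-7) = 6965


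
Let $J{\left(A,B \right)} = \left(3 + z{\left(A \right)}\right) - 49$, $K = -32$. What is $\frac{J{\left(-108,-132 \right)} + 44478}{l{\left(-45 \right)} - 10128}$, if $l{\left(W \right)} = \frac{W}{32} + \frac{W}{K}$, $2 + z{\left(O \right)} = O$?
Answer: $- \frac{7387}{1688} \approx -4.3762$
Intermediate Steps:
$z{\left(O \right)} = -2 + O$
$l{\left(W \right)} = 0$ ($l{\left(W \right)} = \frac{W}{32} + \frac{W}{-32} = W \frac{1}{32} + W \left(- \frac{1}{32}\right) = \frac{W}{32} - \frac{W}{32} = 0$)
$J{\left(A,B \right)} = -48 + A$ ($J{\left(A,B \right)} = \left(3 + \left(-2 + A\right)\right) - 49 = \left(1 + A\right) - 49 = -48 + A$)
$\frac{J{\left(-108,-132 \right)} + 44478}{l{\left(-45 \right)} - 10128} = \frac{\left(-48 - 108\right) + 44478}{0 - 10128} = \frac{-156 + 44478}{-10128} = 44322 \left(- \frac{1}{10128}\right) = - \frac{7387}{1688}$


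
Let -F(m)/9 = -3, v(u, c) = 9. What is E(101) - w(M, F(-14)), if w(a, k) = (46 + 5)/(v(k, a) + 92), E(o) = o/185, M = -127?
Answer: 766/18685 ≈ 0.040995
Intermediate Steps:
E(o) = o/185 (E(o) = o*(1/185) = o/185)
F(m) = 27 (F(m) = -9*(-3) = 27)
w(a, k) = 51/101 (w(a, k) = (46 + 5)/(9 + 92) = 51/101)
E(101) - w(M, F(-14)) = (1/185)*101 - 1*51/101 = 101/185 - 51/101 = 766/18685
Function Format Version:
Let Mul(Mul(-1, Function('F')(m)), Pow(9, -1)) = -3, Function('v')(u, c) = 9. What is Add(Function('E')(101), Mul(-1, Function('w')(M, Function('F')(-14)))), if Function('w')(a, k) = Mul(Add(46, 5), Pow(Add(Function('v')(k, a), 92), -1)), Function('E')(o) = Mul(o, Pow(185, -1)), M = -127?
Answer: Rational(766, 18685) ≈ 0.040995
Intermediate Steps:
Function('E')(o) = Mul(Rational(1, 185), o) (Function('E')(o) = Mul(o, Rational(1, 185)) = Mul(Rational(1, 185), o))
Function('F')(m) = 27 (Function('F')(m) = Mul(-9, -3) = 27)
Function('w')(a, k) = Rational(51, 101) (Function('w')(a, k) = Mul(Add(46, 5), Pow(Add(9, 92), -1)) = Mul(51, Pow(101, -1)) = Mul(51, Rational(1, 101)) = Rational(51, 101))
Add(Function('E')(101), Mul(-1, Function('w')(M, Function('F')(-14)))) = Add(Mul(Rational(1, 185), 101), Mul(-1, Rational(51, 101))) = Add(Rational(101, 185), Rational(-51, 101)) = Rational(766, 18685)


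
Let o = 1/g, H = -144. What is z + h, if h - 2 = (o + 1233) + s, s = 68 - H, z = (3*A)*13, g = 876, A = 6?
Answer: 1472557/876 ≈ 1681.0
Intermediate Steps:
z = 234 (z = (3*6)*13 = 18*13 = 234)
o = 1/876 ≈ 0.0011416
s = 212 (s = 68 - 1*(-144) = 68 + 144 = 212)
h = 1267573/876 (h = 2 + ((1/876 + 1233) + 212) = 2 + (1080109/876 + 212) = 2 + 1265821/876 = 1267573/876 ≈ 1447.0)
z + h = 234 + 1267573/876 = 1472557/876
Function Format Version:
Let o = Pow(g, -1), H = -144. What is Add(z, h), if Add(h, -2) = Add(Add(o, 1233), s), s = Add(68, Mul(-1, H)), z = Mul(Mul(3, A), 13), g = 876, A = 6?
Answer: Rational(1472557, 876) ≈ 1681.0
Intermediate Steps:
z = 234 (z = Mul(Mul(3, 6), 13) = Mul(18, 13) = 234)
o = Rational(1, 876) (o = Pow(876, -1) = Rational(1, 876) ≈ 0.0011416)
s = 212 (s = Add(68, Mul(-1, -144)) = Add(68, 144) = 212)
h = Rational(1267573, 876) (h = Add(2, Add(Add(Rational(1, 876), 1233), 212)) = Add(2, Add(Rational(1080109, 876), 212)) = Add(2, Rational(1265821, 876)) = Rational(1267573, 876) ≈ 1447.0)
Add(z, h) = Add(234, Rational(1267573, 876)) = Rational(1472557, 876)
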